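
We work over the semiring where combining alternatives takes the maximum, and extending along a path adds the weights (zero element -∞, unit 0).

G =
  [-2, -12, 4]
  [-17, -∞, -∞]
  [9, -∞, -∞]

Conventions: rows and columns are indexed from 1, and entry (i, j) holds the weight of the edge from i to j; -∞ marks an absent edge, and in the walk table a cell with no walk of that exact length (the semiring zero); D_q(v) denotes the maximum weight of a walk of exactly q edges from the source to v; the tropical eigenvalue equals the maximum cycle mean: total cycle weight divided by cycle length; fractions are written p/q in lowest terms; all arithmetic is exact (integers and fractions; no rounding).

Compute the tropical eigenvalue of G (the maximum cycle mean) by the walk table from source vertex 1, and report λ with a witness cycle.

q=0: [0, -∞, -∞]
q=1: [-2, -12, 4]
q=2: [13, -14, 2]
q=3: [11, 1, 17]
Optimal cycle mean attained by: cycle 1->3->1, total 4 + 9, length 2.
Answer: λ = 13/2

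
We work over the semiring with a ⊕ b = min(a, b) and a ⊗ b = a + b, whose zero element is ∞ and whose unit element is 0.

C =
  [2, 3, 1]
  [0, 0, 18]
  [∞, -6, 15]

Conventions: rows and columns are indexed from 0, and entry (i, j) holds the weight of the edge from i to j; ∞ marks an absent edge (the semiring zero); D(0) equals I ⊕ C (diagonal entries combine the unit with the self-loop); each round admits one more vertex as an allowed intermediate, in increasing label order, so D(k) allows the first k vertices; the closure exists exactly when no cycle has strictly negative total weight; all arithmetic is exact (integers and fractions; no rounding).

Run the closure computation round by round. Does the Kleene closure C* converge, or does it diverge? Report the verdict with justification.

D(0):
  [0, 3, 1]
  [0, 0, 18]
  [∞, -6, 0]
D(1):
  [0, 3, 1]
  [0, 0, 1]
  [∞, -6, 0]
Detection: at round 2, diagonal entry (2, 2) turns strictly negative.
Key observation: the cycle 2->1->0->2 has total weight (-6) + 0 + 1, which is strictly negative.
Answer: DIVERGES — negative cycle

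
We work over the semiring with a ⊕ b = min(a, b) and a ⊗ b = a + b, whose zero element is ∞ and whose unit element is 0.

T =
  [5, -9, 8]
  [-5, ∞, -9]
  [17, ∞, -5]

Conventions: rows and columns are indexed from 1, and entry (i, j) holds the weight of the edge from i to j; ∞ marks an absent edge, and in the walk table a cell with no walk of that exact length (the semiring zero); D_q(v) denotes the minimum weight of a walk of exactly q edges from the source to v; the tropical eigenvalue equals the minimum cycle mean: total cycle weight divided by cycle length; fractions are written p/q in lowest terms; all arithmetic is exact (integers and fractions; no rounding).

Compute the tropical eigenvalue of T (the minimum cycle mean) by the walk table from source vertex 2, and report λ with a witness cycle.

q=0: [∞, 0, ∞]
q=1: [-5, ∞, -9]
q=2: [0, -14, -14]
q=3: [-19, -9, -23]
Optimal cycle mean attained by: cycle 1->2->1, total (-9) + (-5), length 2.
Answer: λ = -7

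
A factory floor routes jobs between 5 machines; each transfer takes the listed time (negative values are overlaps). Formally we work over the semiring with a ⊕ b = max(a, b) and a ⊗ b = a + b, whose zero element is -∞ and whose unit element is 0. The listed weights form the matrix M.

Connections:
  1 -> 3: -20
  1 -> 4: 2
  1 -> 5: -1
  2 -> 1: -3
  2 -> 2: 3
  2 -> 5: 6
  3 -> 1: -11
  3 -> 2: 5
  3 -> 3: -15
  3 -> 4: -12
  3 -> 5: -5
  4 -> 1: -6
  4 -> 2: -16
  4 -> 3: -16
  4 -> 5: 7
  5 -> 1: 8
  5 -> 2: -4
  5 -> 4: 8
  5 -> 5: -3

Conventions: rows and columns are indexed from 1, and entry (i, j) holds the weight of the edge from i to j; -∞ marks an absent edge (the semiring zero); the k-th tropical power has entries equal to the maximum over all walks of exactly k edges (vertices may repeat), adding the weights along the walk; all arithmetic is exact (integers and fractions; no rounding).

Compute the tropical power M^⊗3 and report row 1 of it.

M^⊗2:
  [7, -5, -14, 7, 9]
  [14, 6, -23, 14, 9]
  [3, 8, -28, 3, 11]
  [15, 3, -26, 15, 4]
  [5, -1, -8, 10, 15]
M^⊗3:
  [17, 5, -9, 17, 14]
  [17, 9, -2, 17, 21]
  [19, 11, -13, 19, 14]
  [12, 6, -1, 17, 22]
  [23, 11, -6, 23, 17]
Answer: row 1 of M^⊗3 = [17, 5, -9, 17, 14]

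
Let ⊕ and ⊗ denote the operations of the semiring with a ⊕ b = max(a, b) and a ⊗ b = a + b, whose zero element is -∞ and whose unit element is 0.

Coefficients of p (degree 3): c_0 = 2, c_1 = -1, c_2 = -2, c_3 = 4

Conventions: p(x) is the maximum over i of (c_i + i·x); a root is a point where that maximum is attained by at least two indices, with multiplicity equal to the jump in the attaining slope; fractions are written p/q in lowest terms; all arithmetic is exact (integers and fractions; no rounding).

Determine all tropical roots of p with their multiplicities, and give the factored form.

hull edge (i=0, c=2) to (i=3, c=4): slope 2/3, span 3
Factored form: p(x) = 4 ⊗ (x ⊕ (-2/3)) ⊗ (x ⊕ (-2/3)) ⊗ (x ⊕ (-2/3))
Answer: roots = -2/3 (mult 3)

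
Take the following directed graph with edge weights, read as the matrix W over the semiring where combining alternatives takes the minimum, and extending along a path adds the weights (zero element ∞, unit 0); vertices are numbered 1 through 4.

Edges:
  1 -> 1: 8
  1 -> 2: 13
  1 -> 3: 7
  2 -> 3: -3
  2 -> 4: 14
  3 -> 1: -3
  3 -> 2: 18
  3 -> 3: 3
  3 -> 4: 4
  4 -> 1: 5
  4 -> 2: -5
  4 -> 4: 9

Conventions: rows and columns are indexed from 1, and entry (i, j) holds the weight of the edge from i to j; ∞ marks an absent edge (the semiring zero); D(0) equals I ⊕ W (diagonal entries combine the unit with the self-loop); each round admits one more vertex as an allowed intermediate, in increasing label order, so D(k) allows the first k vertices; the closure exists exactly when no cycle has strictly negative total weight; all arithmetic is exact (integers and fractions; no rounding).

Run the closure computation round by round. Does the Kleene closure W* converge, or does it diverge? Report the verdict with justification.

D(0):
  [0, 13, 7, ∞]
  [∞, 0, -3, 14]
  [-3, 18, 0, 4]
  [5, -5, ∞, 0]
D(1):
  [0, 13, 7, ∞]
  [∞, 0, -3, 14]
  [-3, 10, 0, 4]
  [5, -5, 12, 0]
D(2):
  [0, 13, 7, 27]
  [∞, 0, -3, 14]
  [-3, 10, 0, 4]
  [5, -5, -8, 0]
Detection: at round 3, diagonal entry (4, 4) turns strictly negative.
Key observation: the cycle 4->2->3->4 has total weight (-5) + (-3) + 4, which is strictly negative.
Answer: DIVERGES — negative cycle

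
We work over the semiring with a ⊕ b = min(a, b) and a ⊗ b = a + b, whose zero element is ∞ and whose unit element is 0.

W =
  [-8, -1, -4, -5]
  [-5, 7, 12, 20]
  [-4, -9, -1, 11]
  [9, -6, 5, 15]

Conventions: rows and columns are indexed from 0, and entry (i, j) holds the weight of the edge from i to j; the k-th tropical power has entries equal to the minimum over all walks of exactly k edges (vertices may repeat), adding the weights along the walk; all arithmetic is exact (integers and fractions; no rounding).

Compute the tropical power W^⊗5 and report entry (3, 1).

W^⊗2:
  [-16, -13, -12, -13]
  [-13, -6, -9, -10]
  [-14, -10, -8, -9]
  [-11, -4, 4, 4]
W^⊗3:
  [-24, -21, -20, -21]
  [-21, -18, -17, -18]
  [-22, -17, -18, -19]
  [-19, -12, -15, -16]
W^⊗4:
  [-32, -29, -28, -29]
  [-29, -26, -25, -26]
  [-30, -27, -26, -27]
  [-27, -24, -23, -24]
W^⊗5:
  [-40, -37, -36, -37]
  [-37, -34, -33, -34]
  [-38, -35, -34, -35]
  [-35, -32, -31, -32]
Key observation: the optimum is the walk 3->1->0->0->2->1, with weight (-6) + (-5) + (-8) + (-4) + (-9) = -32.
Optimal value attained by: walk 3->1->0->0->2->1.
Answer: (W^⊗5)[3][1] = -32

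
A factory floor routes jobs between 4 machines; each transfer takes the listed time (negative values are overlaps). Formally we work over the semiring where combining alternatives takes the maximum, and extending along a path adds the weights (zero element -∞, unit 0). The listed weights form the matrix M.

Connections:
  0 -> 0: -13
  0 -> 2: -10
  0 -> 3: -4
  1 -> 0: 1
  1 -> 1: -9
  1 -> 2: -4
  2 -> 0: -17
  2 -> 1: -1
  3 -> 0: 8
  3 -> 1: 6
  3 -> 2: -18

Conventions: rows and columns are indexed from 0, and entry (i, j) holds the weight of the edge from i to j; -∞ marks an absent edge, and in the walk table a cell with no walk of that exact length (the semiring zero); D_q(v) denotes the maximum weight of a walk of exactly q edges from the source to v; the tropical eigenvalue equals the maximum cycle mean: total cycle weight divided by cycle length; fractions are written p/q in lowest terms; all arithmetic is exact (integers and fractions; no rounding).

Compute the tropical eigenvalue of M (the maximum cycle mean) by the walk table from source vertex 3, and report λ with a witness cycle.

q=0: [-∞, -∞, -∞, 0]
q=1: [8, 6, -18, -∞]
q=2: [7, -3, 2, 4]
q=3: [12, 10, -3, 3]
q=4: [11, 9, 6, 8]
Optimal cycle mean attained by: cycle 0->3->0, total (-4) + 8, length 2.
Answer: λ = 2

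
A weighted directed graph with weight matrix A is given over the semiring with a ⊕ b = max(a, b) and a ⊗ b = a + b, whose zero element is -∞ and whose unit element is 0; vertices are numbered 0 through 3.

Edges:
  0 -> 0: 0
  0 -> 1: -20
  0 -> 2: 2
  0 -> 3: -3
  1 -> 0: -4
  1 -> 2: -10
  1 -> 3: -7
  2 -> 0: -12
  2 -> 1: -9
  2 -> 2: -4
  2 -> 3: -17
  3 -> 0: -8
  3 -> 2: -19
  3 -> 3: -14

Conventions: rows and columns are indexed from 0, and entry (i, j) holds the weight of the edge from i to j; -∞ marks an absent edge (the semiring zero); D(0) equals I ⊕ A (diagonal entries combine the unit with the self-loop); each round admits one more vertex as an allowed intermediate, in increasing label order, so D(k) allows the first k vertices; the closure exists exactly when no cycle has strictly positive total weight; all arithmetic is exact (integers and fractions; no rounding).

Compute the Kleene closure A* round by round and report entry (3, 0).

D(0):
  [0, -20, 2, -3]
  [-4, 0, -10, -7]
  [-12, -9, 0, -17]
  [-8, -∞, -19, 0]
D(1):
  [0, -20, 2, -3]
  [-4, 0, -2, -7]
  [-12, -9, 0, -15]
  [-8, -28, -6, 0]
D(2):
  [0, -20, 2, -3]
  [-4, 0, -2, -7]
  [-12, -9, 0, -15]
  [-8, -28, -6, 0]
D(3):
  [0, -7, 2, -3]
  [-4, 0, -2, -7]
  [-12, -9, 0, -15]
  [-8, -15, -6, 0]
D(4):
  [0, -7, 2, -3]
  [-4, 0, -2, -7]
  [-12, -9, 0, -15]
  [-8, -15, -6, 0]
Answer: A*[3][0] = -8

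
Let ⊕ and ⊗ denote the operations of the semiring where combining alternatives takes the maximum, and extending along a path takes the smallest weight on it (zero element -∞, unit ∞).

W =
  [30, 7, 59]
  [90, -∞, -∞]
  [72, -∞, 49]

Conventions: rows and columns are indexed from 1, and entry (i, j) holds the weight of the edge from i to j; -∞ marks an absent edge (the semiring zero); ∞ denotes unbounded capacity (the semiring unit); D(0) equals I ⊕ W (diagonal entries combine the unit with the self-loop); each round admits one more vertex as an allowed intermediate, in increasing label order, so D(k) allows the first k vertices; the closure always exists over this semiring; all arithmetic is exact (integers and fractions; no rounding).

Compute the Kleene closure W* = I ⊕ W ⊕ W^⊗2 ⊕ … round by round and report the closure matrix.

D(0):
  [∞, 7, 59]
  [90, ∞, -∞]
  [72, -∞, ∞]
D(1):
  [∞, 7, 59]
  [90, ∞, 59]
  [72, 7, ∞]
D(2):
  [∞, 7, 59]
  [90, ∞, 59]
  [72, 7, ∞]
D(3):
  [∞, 7, 59]
  [90, ∞, 59]
  [72, 7, ∞]
Answer: W* = [[∞, 7, 59], [90, ∞, 59], [72, 7, ∞]]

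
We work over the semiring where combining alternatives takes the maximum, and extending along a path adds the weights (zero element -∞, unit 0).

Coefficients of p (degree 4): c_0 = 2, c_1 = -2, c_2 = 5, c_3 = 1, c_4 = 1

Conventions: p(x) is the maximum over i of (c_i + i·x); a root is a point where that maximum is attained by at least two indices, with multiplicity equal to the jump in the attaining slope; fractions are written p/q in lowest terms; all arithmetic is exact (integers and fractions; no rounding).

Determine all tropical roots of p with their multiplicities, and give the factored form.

hull edge (i=0, c=2) to (i=2, c=5): slope 3/2, span 2
hull edge (i=2, c=5) to (i=4, c=1): slope -2, span 2
Factored form: p(x) = 1 ⊗ (x ⊕ (-3/2)) ⊗ (x ⊕ (-3/2)) ⊗ (x ⊕ 2) ⊗ (x ⊕ 2)
Answer: roots = -3/2 (mult 2), 2 (mult 2)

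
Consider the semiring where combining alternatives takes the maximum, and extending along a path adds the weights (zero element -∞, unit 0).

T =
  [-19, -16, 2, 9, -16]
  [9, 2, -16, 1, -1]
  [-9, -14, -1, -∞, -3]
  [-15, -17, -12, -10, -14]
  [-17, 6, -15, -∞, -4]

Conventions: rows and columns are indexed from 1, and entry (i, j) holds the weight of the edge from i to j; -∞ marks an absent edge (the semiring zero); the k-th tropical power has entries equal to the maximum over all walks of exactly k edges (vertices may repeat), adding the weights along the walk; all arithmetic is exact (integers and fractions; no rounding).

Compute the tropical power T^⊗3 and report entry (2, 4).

T^⊗2:
  [-6, -8, 1, -1, -1]
  [11, 5, 11, 18, 1]
  [-5, 3, -2, 0, -4]
  [-8, -8, -13, -6, -15]
  [15, 8, -10, 7, 5]
T^⊗3:
  [1, 5, 0, 3, -2]
  [14, 7, 13, 20, 8]
  [12, 5, -3, 4, 2]
  [1, -6, -6, 1, -9]
  [17, 11, 17, 24, 7]
Key observation: the optimum is the walk 2->2->1->4, with weight 2 + 9 + 9 = 20.
Optimal value attained by: walk 2->2->1->4.
Answer: (T^⊗3)[2][4] = 20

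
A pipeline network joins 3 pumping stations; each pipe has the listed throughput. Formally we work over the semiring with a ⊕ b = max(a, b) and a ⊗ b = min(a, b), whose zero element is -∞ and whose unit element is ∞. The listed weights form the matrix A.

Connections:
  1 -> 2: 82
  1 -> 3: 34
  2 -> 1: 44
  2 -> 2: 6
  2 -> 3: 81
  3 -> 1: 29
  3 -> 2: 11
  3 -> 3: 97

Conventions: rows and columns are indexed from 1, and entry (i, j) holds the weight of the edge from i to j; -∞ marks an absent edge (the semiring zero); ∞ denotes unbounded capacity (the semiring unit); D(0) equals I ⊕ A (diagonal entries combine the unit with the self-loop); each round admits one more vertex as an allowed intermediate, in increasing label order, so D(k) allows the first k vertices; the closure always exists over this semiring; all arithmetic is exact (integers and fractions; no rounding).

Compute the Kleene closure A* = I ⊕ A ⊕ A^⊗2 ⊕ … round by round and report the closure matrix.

D(0):
  [∞, 82, 34]
  [44, ∞, 81]
  [29, 11, ∞]
D(1):
  [∞, 82, 34]
  [44, ∞, 81]
  [29, 29, ∞]
D(2):
  [∞, 82, 81]
  [44, ∞, 81]
  [29, 29, ∞]
D(3):
  [∞, 82, 81]
  [44, ∞, 81]
  [29, 29, ∞]
Answer: A* = [[∞, 82, 81], [44, ∞, 81], [29, 29, ∞]]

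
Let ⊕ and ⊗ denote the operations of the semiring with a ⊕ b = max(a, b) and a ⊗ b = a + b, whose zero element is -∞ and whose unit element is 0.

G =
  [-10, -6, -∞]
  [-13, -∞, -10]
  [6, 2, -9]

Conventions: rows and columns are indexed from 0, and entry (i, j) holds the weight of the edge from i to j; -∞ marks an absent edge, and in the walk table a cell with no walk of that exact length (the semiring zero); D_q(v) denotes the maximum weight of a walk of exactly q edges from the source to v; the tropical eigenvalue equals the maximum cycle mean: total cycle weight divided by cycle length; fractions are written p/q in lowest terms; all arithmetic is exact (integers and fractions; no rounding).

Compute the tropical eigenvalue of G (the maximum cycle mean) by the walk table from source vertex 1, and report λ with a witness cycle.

q=0: [-∞, 0, -∞]
q=1: [-13, -∞, -10]
q=2: [-4, -8, -19]
q=3: [-13, -10, -18]
Optimal cycle mean attained by: cycle 0->1->2->0, total (-6) + (-10) + 6, length 3.
Answer: λ = -10/3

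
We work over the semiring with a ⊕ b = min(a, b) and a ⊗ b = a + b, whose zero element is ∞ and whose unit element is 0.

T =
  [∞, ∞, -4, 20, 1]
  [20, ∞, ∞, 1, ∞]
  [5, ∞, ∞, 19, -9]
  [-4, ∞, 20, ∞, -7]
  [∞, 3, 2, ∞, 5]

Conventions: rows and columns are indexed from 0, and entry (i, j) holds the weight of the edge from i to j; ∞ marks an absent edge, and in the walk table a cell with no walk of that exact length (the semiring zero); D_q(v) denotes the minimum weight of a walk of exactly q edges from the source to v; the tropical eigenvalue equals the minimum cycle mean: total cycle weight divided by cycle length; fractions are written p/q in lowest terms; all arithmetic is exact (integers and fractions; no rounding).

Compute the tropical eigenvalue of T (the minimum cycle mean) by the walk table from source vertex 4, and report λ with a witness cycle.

q=0: [∞, ∞, ∞, ∞, 0]
q=1: [∞, 3, 2, ∞, 5]
q=2: [7, 8, 7, 4, -7]
q=3: [0, -4, -5, 9, -3]
q=4: [0, 0, -4, -3, -14]
q=5: [-7, -11, -12, 1, -13]
Optimal cycle mean attained by: cycle 2->4->2, total (-9) + 2, length 2.
Answer: λ = -7/2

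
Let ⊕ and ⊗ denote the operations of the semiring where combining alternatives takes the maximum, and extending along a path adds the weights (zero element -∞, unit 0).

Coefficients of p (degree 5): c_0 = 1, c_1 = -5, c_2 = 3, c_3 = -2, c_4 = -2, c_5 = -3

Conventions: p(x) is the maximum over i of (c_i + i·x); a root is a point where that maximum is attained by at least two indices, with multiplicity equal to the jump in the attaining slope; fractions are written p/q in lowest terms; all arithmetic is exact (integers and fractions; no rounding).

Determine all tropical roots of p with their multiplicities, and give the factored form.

hull edge (i=0, c=1) to (i=2, c=3): slope 1, span 2
hull edge (i=2, c=3) to (i=5, c=-3): slope -2, span 3
Factored form: p(x) = -3 ⊗ (x ⊕ (-1)) ⊗ (x ⊕ (-1)) ⊗ (x ⊕ 2) ⊗ (x ⊕ 2) ⊗ (x ⊕ 2)
Answer: roots = -1 (mult 2), 2 (mult 3)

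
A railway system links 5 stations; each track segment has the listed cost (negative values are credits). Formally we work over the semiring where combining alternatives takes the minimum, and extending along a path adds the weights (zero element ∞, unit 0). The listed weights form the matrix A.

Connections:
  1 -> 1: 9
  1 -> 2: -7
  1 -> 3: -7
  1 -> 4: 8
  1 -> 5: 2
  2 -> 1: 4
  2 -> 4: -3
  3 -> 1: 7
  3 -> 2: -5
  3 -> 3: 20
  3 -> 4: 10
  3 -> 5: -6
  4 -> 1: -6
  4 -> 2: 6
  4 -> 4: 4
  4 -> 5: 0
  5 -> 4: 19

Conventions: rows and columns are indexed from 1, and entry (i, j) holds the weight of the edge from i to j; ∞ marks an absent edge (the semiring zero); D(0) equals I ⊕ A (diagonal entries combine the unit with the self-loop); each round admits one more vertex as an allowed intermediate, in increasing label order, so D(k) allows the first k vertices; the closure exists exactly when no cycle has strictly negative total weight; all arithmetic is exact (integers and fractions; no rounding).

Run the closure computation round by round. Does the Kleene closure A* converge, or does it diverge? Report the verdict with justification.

D(0):
  [0, -7, -7, 8, 2]
  [4, 0, ∞, -3, ∞]
  [7, -5, 0, 10, -6]
  [-6, 6, ∞, 0, 0]
  [∞, ∞, ∞, 19, 0]
Detection: at round 1, diagonal entry (2, 2) turns strictly negative.
Key observation: the cycle 2->1->2 has total weight 4 + (-7), which is strictly negative.
Answer: DIVERGES — negative cycle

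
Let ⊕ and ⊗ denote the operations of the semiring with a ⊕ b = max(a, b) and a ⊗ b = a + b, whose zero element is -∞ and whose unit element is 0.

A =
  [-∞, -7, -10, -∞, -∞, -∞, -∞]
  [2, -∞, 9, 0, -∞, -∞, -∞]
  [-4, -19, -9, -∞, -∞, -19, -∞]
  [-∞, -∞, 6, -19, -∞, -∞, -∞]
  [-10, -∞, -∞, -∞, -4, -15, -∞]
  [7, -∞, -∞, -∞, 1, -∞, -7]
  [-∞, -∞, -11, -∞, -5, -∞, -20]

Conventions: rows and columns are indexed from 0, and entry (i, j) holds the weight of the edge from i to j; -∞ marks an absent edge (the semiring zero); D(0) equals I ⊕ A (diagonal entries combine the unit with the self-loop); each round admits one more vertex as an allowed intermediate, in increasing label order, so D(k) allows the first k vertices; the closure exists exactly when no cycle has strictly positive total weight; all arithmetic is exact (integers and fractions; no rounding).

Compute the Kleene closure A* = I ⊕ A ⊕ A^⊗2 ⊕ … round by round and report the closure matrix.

D(0):
  [0, -7, -10, -∞, -∞, -∞, -∞]
  [2, 0, 9, 0, -∞, -∞, -∞]
  [-4, -19, 0, -∞, -∞, -19, -∞]
  [-∞, -∞, 6, 0, -∞, -∞, -∞]
  [-10, -∞, -∞, -∞, 0, -15, -∞]
  [7, -∞, -∞, -∞, 1, 0, -7]
  [-∞, -∞, -11, -∞, -5, -∞, 0]
D(1):
  [0, -7, -10, -∞, -∞, -∞, -∞]
  [2, 0, 9, 0, -∞, -∞, -∞]
  [-4, -11, 0, -∞, -∞, -19, -∞]
  [-∞, -∞, 6, 0, -∞, -∞, -∞]
  [-10, -17, -20, -∞, 0, -15, -∞]
  [7, 0, -3, -∞, 1, 0, -7]
  [-∞, -∞, -11, -∞, -5, -∞, 0]
D(2):
  [0, -7, 2, -7, -∞, -∞, -∞]
  [2, 0, 9, 0, -∞, -∞, -∞]
  [-4, -11, 0, -11, -∞, -19, -∞]
  [-∞, -∞, 6, 0, -∞, -∞, -∞]
  [-10, -17, -8, -17, 0, -15, -∞]
  [7, 0, 9, 0, 1, 0, -7]
  [-∞, -∞, -11, -∞, -5, -∞, 0]
D(3):
  [0, -7, 2, -7, -∞, -17, -∞]
  [5, 0, 9, 0, -∞, -10, -∞]
  [-4, -11, 0, -11, -∞, -19, -∞]
  [2, -5, 6, 0, -∞, -13, -∞]
  [-10, -17, -8, -17, 0, -15, -∞]
  [7, 0, 9, 0, 1, 0, -7]
  [-15, -22, -11, -22, -5, -30, 0]
D(4):
  [0, -7, 2, -7, -∞, -17, -∞]
  [5, 0, 9, 0, -∞, -10, -∞]
  [-4, -11, 0, -11, -∞, -19, -∞]
  [2, -5, 6, 0, -∞, -13, -∞]
  [-10, -17, -8, -17, 0, -15, -∞]
  [7, 0, 9, 0, 1, 0, -7]
  [-15, -22, -11, -22, -5, -30, 0]
D(5):
  [0, -7, 2, -7, -∞, -17, -∞]
  [5, 0, 9, 0, -∞, -10, -∞]
  [-4, -11, 0, -11, -∞, -19, -∞]
  [2, -5, 6, 0, -∞, -13, -∞]
  [-10, -17, -8, -17, 0, -15, -∞]
  [7, 0, 9, 0, 1, 0, -7]
  [-15, -22, -11, -22, -5, -20, 0]
D(6):
  [0, -7, 2, -7, -16, -17, -24]
  [5, 0, 9, 0, -9, -10, -17]
  [-4, -11, 0, -11, -18, -19, -26]
  [2, -5, 6, 0, -12, -13, -20]
  [-8, -15, -6, -15, 0, -15, -22]
  [7, 0, 9, 0, 1, 0, -7]
  [-13, -20, -11, -20, -5, -20, 0]
D(7):
  [0, -7, 2, -7, -16, -17, -24]
  [5, 0, 9, 0, -9, -10, -17]
  [-4, -11, 0, -11, -18, -19, -26]
  [2, -5, 6, 0, -12, -13, -20]
  [-8, -15, -6, -15, 0, -15, -22]
  [7, 0, 9, 0, 1, 0, -7]
  [-13, -20, -11, -20, -5, -20, 0]
Answer: A* = [[0, -7, 2, -7, -16, -17, -24], [5, 0, 9, 0, -9, -10, -17], [-4, -11, 0, -11, -18, -19, -26], [2, -5, 6, 0, -12, -13, -20], [-8, -15, -6, -15, 0, -15, -22], [7, 0, 9, 0, 1, 0, -7], [-13, -20, -11, -20, -5, -20, 0]]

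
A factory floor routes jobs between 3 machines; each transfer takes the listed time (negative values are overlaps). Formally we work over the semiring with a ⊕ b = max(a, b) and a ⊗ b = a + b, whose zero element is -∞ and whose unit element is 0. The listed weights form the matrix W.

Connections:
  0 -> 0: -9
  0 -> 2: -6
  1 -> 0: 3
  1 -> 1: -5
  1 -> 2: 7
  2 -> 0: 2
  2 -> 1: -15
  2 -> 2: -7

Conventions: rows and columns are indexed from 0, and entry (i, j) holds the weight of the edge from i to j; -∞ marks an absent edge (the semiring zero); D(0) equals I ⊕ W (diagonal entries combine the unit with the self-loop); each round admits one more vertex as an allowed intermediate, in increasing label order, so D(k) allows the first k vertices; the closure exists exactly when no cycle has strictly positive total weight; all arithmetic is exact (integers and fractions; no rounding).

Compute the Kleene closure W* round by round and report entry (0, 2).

D(0):
  [0, -∞, -6]
  [3, 0, 7]
  [2, -15, 0]
D(1):
  [0, -∞, -6]
  [3, 0, 7]
  [2, -15, 0]
D(2):
  [0, -∞, -6]
  [3, 0, 7]
  [2, -15, 0]
D(3):
  [0, -21, -6]
  [9, 0, 7]
  [2, -15, 0]
Answer: W*[0][2] = -6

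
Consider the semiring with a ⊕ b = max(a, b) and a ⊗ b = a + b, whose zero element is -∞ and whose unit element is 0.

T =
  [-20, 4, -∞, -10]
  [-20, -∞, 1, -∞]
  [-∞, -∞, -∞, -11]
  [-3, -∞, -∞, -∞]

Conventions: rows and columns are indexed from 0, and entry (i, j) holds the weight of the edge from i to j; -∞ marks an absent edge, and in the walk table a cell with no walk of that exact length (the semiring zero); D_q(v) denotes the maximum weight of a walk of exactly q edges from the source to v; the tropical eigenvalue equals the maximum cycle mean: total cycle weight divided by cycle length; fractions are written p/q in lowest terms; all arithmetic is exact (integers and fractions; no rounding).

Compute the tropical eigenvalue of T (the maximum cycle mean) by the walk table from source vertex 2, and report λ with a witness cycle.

q=0: [-∞, -∞, 0, -∞]
q=1: [-∞, -∞, -∞, -11]
q=2: [-14, -∞, -∞, -∞]
q=3: [-34, -10, -∞, -24]
q=4: [-27, -30, -9, -44]
Optimal cycle mean attained by: cycle 0->1->2->3->0, total 4 + 1 + (-11) + (-3), length 4.
Answer: λ = -9/4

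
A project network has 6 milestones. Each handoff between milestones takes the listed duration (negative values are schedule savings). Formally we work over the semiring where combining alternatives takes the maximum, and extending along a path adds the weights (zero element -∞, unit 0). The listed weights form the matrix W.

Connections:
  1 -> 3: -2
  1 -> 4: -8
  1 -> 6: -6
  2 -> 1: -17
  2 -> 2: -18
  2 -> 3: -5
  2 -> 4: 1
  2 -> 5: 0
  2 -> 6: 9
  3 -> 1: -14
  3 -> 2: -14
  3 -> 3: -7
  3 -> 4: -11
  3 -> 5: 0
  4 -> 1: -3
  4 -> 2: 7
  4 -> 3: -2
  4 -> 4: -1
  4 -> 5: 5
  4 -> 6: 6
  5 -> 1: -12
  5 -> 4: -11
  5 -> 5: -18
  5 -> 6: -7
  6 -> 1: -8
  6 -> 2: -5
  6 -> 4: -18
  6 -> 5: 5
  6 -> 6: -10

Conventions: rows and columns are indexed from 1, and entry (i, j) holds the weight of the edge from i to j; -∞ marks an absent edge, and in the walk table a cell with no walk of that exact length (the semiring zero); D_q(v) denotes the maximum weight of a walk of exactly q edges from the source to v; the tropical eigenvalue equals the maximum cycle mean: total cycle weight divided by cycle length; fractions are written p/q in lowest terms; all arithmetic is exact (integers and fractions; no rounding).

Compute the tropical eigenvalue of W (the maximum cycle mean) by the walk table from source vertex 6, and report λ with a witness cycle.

q=0: [-∞, -∞, -∞, -∞, -∞, 0]
q=1: [-8, -5, -∞, -18, 5, -10]
q=2: [-7, -11, -10, -4, -5, 4]
q=3: [-4, 3, -6, -5, 9, 2]
q=4: [-3, 2, -2, 4, 7, 12]
q=5: [4, 11, 2, 3, 17, 11]
q=6: [5, 10, 6, 12, 16, 20]
Optimal cycle mean attained by: cycle 2->4->2, total 1 + 7, length 2.
Answer: λ = 4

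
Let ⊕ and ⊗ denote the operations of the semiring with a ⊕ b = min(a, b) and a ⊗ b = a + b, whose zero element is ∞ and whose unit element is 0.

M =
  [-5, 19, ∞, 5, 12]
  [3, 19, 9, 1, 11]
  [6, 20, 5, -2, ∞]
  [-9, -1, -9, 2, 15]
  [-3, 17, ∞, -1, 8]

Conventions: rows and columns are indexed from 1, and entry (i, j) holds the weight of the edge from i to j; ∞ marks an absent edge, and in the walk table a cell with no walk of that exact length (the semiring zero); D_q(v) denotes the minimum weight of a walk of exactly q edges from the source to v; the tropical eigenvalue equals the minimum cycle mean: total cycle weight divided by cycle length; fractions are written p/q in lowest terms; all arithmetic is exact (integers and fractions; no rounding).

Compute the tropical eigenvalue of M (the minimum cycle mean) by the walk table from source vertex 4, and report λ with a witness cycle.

q=0: [∞, ∞, ∞, 0, ∞]
q=1: [-9, -1, -9, 2, 15]
q=2: [-14, 1, -7, -11, 3]
q=3: [-20, -12, -20, -9, -2]
q=4: [-25, -10, -18, -22, -8]
q=5: [-31, -23, -31, -20, -13]
Optimal cycle mean attained by: cycle 3->4->3, total (-2) + (-9), length 2.
Answer: λ = -11/2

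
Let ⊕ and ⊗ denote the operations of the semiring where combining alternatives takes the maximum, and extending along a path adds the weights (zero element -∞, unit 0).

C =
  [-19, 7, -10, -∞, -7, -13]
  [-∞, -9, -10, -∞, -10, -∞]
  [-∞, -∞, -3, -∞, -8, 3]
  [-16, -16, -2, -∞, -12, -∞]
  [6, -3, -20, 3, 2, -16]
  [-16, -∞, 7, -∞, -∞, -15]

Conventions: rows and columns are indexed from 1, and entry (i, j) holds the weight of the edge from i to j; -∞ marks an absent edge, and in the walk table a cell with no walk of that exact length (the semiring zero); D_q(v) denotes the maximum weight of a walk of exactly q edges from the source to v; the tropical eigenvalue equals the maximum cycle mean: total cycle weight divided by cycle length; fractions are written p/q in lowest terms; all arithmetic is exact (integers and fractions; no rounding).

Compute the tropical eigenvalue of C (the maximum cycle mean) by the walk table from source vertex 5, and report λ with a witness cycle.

q=0: [-∞, -∞, -∞, -∞, 0, -∞]
q=1: [6, -3, -20, 3, 2, -16]
q=2: [8, 13, 1, 5, 4, -7]
q=3: [10, 15, 3, 7, 6, 4]
q=4: [12, 17, 11, 9, 8, 6]
q=5: [14, 19, 13, 11, 10, 14]
q=6: [16, 21, 21, 13, 12, 16]
Optimal cycle mean attained by: cycle 3->6->3, total 3 + 7, length 2.
Answer: λ = 5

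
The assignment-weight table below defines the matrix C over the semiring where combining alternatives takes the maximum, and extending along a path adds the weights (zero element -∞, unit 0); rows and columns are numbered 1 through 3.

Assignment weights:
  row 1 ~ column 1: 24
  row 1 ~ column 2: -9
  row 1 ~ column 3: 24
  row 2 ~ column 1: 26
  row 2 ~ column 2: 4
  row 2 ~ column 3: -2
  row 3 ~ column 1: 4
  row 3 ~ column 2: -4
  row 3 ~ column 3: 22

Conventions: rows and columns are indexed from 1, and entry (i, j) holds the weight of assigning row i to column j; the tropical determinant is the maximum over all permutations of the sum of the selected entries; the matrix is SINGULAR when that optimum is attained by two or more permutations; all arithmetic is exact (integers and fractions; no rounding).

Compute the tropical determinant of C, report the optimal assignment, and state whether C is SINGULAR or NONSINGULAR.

σ = (1, 2, 3): 24 + 4 + 22 = 50
σ = (1, 3, 2): 24 + (-2) + (-4) = 18
σ = (2, 1, 3): (-9) + 26 + 22 = 39
σ = (2, 3, 1): (-9) + (-2) + 4 = -7
σ = (3, 1, 2): 24 + 26 + (-4) = 46
σ = (3, 2, 1): 24 + 4 + 4 = 32
Optimal value attained by: σ = (1, 2, 3).
Answer: det⊕(C) = 50; verdict: NONSINGULAR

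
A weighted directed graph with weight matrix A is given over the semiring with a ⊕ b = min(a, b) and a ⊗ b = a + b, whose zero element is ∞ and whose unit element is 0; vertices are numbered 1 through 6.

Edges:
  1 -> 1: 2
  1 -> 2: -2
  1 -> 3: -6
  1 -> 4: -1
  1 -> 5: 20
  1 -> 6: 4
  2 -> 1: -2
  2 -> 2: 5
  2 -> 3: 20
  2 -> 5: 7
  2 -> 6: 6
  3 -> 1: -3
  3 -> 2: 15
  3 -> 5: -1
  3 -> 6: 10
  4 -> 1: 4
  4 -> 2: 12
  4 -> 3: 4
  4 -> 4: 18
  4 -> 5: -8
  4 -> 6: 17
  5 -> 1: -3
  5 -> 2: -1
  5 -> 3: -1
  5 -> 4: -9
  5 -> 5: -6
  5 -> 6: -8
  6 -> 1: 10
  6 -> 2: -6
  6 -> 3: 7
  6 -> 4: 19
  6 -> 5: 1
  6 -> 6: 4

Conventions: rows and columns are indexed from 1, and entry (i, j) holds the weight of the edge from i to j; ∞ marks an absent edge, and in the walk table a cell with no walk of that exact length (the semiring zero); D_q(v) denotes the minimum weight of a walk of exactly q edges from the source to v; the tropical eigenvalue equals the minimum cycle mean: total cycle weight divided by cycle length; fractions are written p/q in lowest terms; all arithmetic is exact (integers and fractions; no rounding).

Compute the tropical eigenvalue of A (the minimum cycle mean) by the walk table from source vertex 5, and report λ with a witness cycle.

q=0: [∞, ∞, ∞, ∞, 0, ∞]
q=1: [-3, -1, -1, -9, -6, -8]
q=2: [-9, -14, -9, -15, -17, -14]
q=3: [-20, -20, -18, -26, -23, -25]
q=4: [-26, -31, -26, -32, -34, -31]
q=5: [-37, -37, -35, -43, -40, -42]
q=6: [-43, -48, -43, -49, -51, -48]
Optimal cycle mean attained by: cycle 4->5->4, total (-8) + (-9), length 2.
Answer: λ = -17/2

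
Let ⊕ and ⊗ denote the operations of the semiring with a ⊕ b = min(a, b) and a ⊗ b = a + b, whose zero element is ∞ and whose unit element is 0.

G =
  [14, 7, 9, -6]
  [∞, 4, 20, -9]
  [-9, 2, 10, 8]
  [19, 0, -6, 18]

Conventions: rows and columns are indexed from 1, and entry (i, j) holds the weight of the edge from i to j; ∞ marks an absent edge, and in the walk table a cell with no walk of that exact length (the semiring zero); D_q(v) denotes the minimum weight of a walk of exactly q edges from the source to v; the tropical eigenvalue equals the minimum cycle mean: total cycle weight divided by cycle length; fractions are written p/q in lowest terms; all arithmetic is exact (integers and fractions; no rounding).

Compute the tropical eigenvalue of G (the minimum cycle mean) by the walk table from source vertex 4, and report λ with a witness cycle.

q=0: [∞, ∞, ∞, 0]
q=1: [19, 0, -6, 18]
q=2: [-15, -4, 4, -9]
q=3: [-5, -9, -15, -21]
q=4: [-24, -21, -27, -18]
Optimal cycle mean attained by: cycle 1->4->3->1, total (-6) + (-6) + (-9), length 3.
Answer: λ = -7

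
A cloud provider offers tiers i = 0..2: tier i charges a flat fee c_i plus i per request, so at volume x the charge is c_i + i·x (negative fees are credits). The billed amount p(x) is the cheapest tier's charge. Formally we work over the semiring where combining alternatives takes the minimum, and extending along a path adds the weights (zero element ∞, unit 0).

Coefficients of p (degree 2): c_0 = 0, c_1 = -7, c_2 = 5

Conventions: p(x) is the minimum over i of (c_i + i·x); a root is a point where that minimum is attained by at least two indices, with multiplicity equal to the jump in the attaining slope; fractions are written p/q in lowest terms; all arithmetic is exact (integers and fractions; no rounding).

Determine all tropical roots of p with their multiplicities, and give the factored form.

hull edge (i=0, c=0) to (i=1, c=-7): slope -7, span 1
hull edge (i=1, c=-7) to (i=2, c=5): slope 12, span 1
Factored form: p(x) = 5 ⊗ (x ⊕ (-12)) ⊗ (x ⊕ 7)
Answer: roots = -12 (mult 1), 7 (mult 1)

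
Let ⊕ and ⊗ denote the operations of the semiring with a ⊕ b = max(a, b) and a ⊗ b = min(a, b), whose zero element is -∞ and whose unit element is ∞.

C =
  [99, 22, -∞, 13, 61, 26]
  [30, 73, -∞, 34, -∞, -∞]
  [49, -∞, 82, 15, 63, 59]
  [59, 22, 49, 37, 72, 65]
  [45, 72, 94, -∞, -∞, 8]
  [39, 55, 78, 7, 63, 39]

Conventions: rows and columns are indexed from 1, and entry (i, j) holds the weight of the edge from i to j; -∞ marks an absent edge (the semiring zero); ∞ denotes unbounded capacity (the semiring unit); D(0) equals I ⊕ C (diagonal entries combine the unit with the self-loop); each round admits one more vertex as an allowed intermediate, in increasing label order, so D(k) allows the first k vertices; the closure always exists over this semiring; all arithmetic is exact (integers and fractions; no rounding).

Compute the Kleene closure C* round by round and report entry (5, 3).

D(0):
  [∞, 22, -∞, 13, 61, 26]
  [30, ∞, -∞, 34, -∞, -∞]
  [49, -∞, ∞, 15, 63, 59]
  [59, 22, 49, ∞, 72, 65]
  [45, 72, 94, -∞, ∞, 8]
  [39, 55, 78, 7, 63, ∞]
D(1):
  [∞, 22, -∞, 13, 61, 26]
  [30, ∞, -∞, 34, 30, 26]
  [49, 22, ∞, 15, 63, 59]
  [59, 22, 49, ∞, 72, 65]
  [45, 72, 94, 13, ∞, 26]
  [39, 55, 78, 13, 63, ∞]
D(2):
  [∞, 22, -∞, 22, 61, 26]
  [30, ∞, -∞, 34, 30, 26]
  [49, 22, ∞, 22, 63, 59]
  [59, 22, 49, ∞, 72, 65]
  [45, 72, 94, 34, ∞, 26]
  [39, 55, 78, 34, 63, ∞]
D(3):
  [∞, 22, -∞, 22, 61, 26]
  [30, ∞, -∞, 34, 30, 26]
  [49, 22, ∞, 22, 63, 59]
  [59, 22, 49, ∞, 72, 65]
  [49, 72, 94, 34, ∞, 59]
  [49, 55, 78, 34, 63, ∞]
D(4):
  [∞, 22, 22, 22, 61, 26]
  [34, ∞, 34, 34, 34, 34]
  [49, 22, ∞, 22, 63, 59]
  [59, 22, 49, ∞, 72, 65]
  [49, 72, 94, 34, ∞, 59]
  [49, 55, 78, 34, 63, ∞]
D(5):
  [∞, 61, 61, 34, 61, 59]
  [34, ∞, 34, 34, 34, 34]
  [49, 63, ∞, 34, 63, 59]
  [59, 72, 72, ∞, 72, 65]
  [49, 72, 94, 34, ∞, 59]
  [49, 63, 78, 34, 63, ∞]
D(6):
  [∞, 61, 61, 34, 61, 59]
  [34, ∞, 34, 34, 34, 34]
  [49, 63, ∞, 34, 63, 59]
  [59, 72, 72, ∞, 72, 65]
  [49, 72, 94, 34, ∞, 59]
  [49, 63, 78, 34, 63, ∞]
Answer: C*[5][3] = 94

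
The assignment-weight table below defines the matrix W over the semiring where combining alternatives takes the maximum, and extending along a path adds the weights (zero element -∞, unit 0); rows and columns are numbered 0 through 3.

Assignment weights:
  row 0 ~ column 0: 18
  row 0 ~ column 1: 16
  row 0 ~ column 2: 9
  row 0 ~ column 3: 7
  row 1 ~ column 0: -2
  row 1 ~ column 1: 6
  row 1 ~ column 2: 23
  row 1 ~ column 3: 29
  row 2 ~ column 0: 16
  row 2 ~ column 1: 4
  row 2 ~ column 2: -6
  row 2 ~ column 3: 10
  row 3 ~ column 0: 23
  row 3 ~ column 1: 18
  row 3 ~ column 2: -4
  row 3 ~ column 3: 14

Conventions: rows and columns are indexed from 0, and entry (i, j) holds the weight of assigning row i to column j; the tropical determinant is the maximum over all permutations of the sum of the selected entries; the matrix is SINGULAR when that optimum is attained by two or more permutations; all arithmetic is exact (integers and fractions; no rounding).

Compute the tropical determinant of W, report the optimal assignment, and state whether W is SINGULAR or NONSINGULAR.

σ = (0, 1, 2, 3): 18 + 6 + (-6) + 14 = 32
σ = (0, 1, 3, 2): 18 + 6 + 10 + (-4) = 30
σ = (0, 2, 1, 3): 18 + 23 + 4 + 14 = 59
σ = (0, 2, 3, 1): 18 + 23 + 10 + 18 = 69
σ = (0, 3, 1, 2): 18 + 29 + 4 + (-4) = 47
σ = (0, 3, 2, 1): 18 + 29 + (-6) + 18 = 59
σ = (1, 0, 2, 3): 16 + (-2) + (-6) + 14 = 22
σ = (1, 0, 3, 2): 16 + (-2) + 10 + (-4) = 20
σ = (1, 2, 0, 3): 16 + 23 + 16 + 14 = 69
σ = (1, 2, 3, 0): 16 + 23 + 10 + 23 = 72
σ = (1, 3, 0, 2): 16 + 29 + 16 + (-4) = 57
σ = (1, 3, 2, 0): 16 + 29 + (-6) + 23 = 62
σ = (2, 0, 1, 3): 9 + (-2) + 4 + 14 = 25
σ = (2, 0, 3, 1): 9 + (-2) + 10 + 18 = 35
σ = (2, 1, 0, 3): 9 + 6 + 16 + 14 = 45
σ = (2, 1, 3, 0): 9 + 6 + 10 + 23 = 48
σ = (2, 3, 0, 1): 9 + 29 + 16 + 18 = 72
σ = (2, 3, 1, 0): 9 + 29 + 4 + 23 = 65
σ = (3, 0, 1, 2): 7 + (-2) + 4 + (-4) = 5
σ = (3, 0, 2, 1): 7 + (-2) + (-6) + 18 = 17
σ = (3, 1, 0, 2): 7 + 6 + 16 + (-4) = 25
σ = (3, 1, 2, 0): 7 + 6 + (-6) + 23 = 30
σ = (3, 2, 0, 1): 7 + 23 + 16 + 18 = 64
σ = (3, 2, 1, 0): 7 + 23 + 4 + 23 = 57
Optimal value attained by: σ = (1, 2, 3, 0).
Answer: det⊕(W) = 72; verdict: SINGULAR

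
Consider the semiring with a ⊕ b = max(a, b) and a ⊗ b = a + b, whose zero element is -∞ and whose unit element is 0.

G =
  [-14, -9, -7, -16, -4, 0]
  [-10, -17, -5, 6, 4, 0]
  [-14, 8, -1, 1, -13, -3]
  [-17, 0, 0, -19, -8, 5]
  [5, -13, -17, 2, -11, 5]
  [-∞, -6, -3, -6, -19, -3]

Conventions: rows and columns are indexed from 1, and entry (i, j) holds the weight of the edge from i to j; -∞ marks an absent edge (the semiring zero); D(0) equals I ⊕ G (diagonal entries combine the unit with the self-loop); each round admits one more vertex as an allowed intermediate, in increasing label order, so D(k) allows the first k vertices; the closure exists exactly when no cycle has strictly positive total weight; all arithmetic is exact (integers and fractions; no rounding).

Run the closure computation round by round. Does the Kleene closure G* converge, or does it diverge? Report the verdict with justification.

D(0):
  [0, -9, -7, -16, -4, 0]
  [-10, 0, -5, 6, 4, 0]
  [-14, 8, 0, 1, -13, -3]
  [-17, 0, 0, 0, -8, 5]
  [5, -13, -17, 2, 0, 5]
  [-∞, -6, -3, -6, -19, 0]
Detection: at round 1, diagonal entry (5, 5) turns strictly positive.
Key observation: the cycle 5->1->5 has total weight 5 + (-4), which is strictly positive.
Answer: DIVERGES — positive cycle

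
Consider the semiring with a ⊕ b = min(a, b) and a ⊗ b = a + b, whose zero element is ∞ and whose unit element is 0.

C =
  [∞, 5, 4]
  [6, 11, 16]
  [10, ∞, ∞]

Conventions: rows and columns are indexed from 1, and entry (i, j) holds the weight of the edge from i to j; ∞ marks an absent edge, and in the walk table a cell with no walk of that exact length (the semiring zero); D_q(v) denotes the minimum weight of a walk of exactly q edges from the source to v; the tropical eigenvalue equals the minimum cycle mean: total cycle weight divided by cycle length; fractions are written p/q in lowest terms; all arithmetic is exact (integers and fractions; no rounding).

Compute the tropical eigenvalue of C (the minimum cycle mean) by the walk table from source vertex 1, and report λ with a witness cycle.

q=0: [0, ∞, ∞]
q=1: [∞, 5, 4]
q=2: [11, 16, 21]
q=3: [22, 16, 15]
Optimal cycle mean attained by: cycle 1->2->1, total 5 + 6, length 2.
Answer: λ = 11/2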